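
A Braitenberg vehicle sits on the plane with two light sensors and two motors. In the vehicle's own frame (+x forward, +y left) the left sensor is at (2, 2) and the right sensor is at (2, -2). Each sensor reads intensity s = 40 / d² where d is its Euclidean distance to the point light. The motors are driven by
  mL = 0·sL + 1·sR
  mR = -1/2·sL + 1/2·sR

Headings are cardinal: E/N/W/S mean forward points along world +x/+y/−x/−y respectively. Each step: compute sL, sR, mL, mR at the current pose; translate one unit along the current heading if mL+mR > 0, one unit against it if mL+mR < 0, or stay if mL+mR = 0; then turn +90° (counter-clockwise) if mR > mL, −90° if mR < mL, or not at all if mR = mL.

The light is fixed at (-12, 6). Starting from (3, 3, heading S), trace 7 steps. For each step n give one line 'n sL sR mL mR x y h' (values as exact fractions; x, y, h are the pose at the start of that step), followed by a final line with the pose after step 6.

n=0: pose=(3,3,S); sL=20/157, sR=20/97; mL=20/97, mR=600/15229; mL+mR=3740/15229 → advance +1; mR−mL=-2540/15229 → turn -1·90°
n=1: pose=(3,2,W); sL=8/41, sR=40/173; mL=40/173, mR=128/7093; mL+mR=1768/7093 → advance +1; mR−mL=-1512/7093 → turn -1·90°
n=2: pose=(2,2,N); sL=10/37, sR=2/13; mL=2/13, mR=-28/481; mL+mR=46/481 → advance +1; mR−mL=-102/481 → turn -1·90°
n=3: pose=(2,3,E); sL=40/257, sR=40/281; mL=40/281, mR=-480/72217; mL+mR=9800/72217 → advance +1; mR−mL=-10760/72217 → turn -1·90°
n=4: pose=(3,3,S); sL=20/157, sR=20/97; mL=20/97, mR=600/15229; mL+mR=3740/15229 → advance +1; mR−mL=-2540/15229 → turn -1·90°
n=5: pose=(3,2,W); sL=8/41, sR=40/173; mL=40/173, mR=128/7093; mL+mR=1768/7093 → advance +1; mR−mL=-1512/7093 → turn -1·90°
n=6: pose=(2,2,N); sL=10/37, sR=2/13; mL=2/13, mR=-28/481; mL+mR=46/481 → advance +1; mR−mL=-102/481 → turn -1·90°

0 20/157 20/97 20/97 600/15229 3 3 S
1 8/41 40/173 40/173 128/7093 3 2 W
2 10/37 2/13 2/13 -28/481 2 2 N
3 40/257 40/281 40/281 -480/72217 2 3 E
4 20/157 20/97 20/97 600/15229 3 3 S
5 8/41 40/173 40/173 128/7093 3 2 W
6 10/37 2/13 2/13 -28/481 2 2 N
final 2 3 E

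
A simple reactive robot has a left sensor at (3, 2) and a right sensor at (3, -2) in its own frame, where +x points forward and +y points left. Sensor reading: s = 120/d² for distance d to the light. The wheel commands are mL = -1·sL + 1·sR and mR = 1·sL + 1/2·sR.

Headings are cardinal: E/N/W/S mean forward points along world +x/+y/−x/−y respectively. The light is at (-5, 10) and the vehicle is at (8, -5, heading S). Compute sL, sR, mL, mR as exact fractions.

left sensor world pos  = (10, -8); dL² = 549
right sensor world pos = (6, -8); dR² = 445
sL = 120/549 = 40/183
sR = 120/445 = 24/89
mL = -1·sL + 1·sR = 832/16287
mR = 1·sL + 1/2·sR = 5756/16287

40/183 24/89 832/16287 5756/16287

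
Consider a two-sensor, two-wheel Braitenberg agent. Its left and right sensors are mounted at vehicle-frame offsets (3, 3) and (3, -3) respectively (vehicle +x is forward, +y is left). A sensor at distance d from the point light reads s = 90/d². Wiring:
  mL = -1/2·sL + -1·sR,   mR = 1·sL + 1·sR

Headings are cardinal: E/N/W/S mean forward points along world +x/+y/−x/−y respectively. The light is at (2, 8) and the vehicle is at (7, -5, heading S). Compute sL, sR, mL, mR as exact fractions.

9/32 9/26 -405/832 261/416

left sensor world pos  = (10, -8); dL² = 320
right sensor world pos = (4, -8); dR² = 260
sL = 90/320 = 9/32
sR = 90/260 = 9/26
mL = -1/2·sL + -1·sR = -405/832
mR = 1·sL + 1·sR = 261/416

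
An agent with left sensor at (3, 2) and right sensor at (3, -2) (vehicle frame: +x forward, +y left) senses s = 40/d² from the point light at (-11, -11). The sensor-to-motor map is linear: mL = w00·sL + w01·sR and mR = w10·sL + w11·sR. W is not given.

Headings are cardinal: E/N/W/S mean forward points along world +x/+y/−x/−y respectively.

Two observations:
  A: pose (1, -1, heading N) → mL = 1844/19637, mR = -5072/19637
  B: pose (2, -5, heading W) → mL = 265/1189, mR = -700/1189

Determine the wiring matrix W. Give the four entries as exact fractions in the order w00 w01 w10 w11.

obs A: pose=(1,-1,N) → sL=40/269, sR=8/73, mL=1844/19637, mR=-5072/19637
obs B: pose=(2,-5,W) → sL=10/29, sR=10/41, mL=265/1189, mR=-700/1189
sensor matrix S = [[40/269, 8/73], [10/29, 10/41]]; det S = -35520/23348393
solve [mL_A; mL_B] = S·[w00; w01] and [mR_A; mR_B] = S·[w10; w11]:
  w00 = 1, w01 = -1/2, w10 = -1, w11 = -1

1 -1/2 -1 -1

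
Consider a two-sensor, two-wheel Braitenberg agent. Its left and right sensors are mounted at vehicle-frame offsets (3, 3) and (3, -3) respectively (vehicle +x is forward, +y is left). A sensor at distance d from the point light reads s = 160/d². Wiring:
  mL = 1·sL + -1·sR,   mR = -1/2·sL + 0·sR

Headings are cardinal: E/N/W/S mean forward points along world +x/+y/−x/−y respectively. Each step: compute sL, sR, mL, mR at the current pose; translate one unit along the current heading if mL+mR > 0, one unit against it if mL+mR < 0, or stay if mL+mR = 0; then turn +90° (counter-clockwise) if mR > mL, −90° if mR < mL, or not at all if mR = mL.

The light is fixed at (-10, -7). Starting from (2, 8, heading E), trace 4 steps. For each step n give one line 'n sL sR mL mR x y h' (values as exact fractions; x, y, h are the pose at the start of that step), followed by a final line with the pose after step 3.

0 160/549 160/369 -3200/22509 -80/549 2 8 E
1 8/17 10/13 -66/221 -4/17 1 8 S
2 160/557 32/73 -6144/40661 -80/557 1 9 E
3 16/41 16/53 192/2173 -8/41 0 9 N
final 0 8 E

n=0: pose=(2,8,E); sL=160/549, sR=160/369; mL=-3200/22509, mR=-80/549; mL+mR=-720/2501 → advance -1; mR−mL=-80/22509 → turn -1·90°
n=1: pose=(1,8,S); sL=8/17, sR=10/13; mL=-66/221, mR=-4/17; mL+mR=-118/221 → advance -1; mR−mL=14/221 → turn +1·90°
n=2: pose=(1,9,E); sL=160/557, sR=32/73; mL=-6144/40661, mR=-80/557; mL+mR=-11984/40661 → advance -1; mR−mL=304/40661 → turn +1·90°
n=3: pose=(0,9,N); sL=16/41, sR=16/53; mL=192/2173, mR=-8/41; mL+mR=-232/2173 → advance -1; mR−mL=-616/2173 → turn -1·90°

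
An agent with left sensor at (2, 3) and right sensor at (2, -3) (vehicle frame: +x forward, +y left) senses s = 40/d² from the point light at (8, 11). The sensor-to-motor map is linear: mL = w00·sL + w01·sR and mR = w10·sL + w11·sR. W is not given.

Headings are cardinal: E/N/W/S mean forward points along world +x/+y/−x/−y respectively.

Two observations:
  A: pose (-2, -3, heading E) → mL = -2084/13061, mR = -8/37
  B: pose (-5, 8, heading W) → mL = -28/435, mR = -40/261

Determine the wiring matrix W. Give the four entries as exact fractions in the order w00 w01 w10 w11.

-1 1/2 -1 0

obs A: pose=(-2,-3,E) → sL=8/37, sR=40/353, mL=-2084/13061, mR=-8/37
obs B: pose=(-5,8,W) → sL=40/261, sR=8/45, mL=-28/435, mR=-40/261
sensor matrix S = [[8/37, 40/353], [40/261, 8/45]]; det S = 359168/17044605
solve [mL_A; mL_B] = S·[w00; w01] and [mR_A; mR_B] = S·[w10; w11]:
  w00 = -1, w01 = 1/2, w10 = -1, w11 = 0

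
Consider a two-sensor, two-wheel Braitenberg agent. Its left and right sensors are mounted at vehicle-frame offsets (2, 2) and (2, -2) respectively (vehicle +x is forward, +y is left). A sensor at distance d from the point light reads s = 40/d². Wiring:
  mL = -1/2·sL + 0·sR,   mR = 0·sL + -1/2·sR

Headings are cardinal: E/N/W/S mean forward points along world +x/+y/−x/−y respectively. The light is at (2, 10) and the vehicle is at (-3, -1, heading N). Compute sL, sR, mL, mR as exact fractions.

left sensor world pos  = (-5, 1); dL² = 130
right sensor world pos = (-1, 1); dR² = 90
sL = 40/130 = 4/13
sR = 40/90 = 4/9
mL = -1/2·sL + 0·sR = -2/13
mR = 0·sL + -1/2·sR = -2/9

4/13 4/9 -2/13 -2/9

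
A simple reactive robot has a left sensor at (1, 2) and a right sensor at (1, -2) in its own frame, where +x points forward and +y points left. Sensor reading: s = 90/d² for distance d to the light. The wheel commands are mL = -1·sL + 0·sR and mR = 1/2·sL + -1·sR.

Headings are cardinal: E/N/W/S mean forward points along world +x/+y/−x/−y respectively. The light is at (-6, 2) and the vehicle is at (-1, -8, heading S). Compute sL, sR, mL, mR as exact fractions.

left sensor world pos  = (1, -9); dL² = 170
right sensor world pos = (-3, -9); dR² = 130
sL = 90/170 = 9/17
sR = 90/130 = 9/13
mL = -1·sL + 0·sR = -9/17
mR = 1/2·sL + -1·sR = -189/442

9/17 9/13 -9/17 -189/442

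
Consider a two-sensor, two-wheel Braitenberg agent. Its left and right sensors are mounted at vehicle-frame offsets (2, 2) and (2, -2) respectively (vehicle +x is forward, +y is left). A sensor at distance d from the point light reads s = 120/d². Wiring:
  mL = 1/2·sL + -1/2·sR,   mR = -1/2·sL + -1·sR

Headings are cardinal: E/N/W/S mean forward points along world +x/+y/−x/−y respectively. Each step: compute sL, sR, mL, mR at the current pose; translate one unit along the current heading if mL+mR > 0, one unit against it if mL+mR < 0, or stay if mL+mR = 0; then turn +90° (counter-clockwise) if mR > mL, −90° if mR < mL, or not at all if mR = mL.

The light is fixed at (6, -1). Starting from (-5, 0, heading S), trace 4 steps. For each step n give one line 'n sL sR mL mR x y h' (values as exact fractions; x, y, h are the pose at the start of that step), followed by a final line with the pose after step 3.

n=0: pose=(-5,0,S); sL=60/41, sR=12/17; mL=264/697, mR=-1002/697; mL+mR=-18/17 → advance -1; mR−mL=-1266/697 → turn -1·90°
n=1: pose=(-5,1,W); sL=120/169, sR=24/37; mL=192/6253, mR=-6276/6253; mL+mR=-36/37 → advance -1; mR−mL=-6468/6253 → turn -1·90°
n=2: pose=(-4,1,N); sL=3/4, sR=3/2; mL=-3/8, mR=-15/8; mL+mR=-9/4 → advance -1; mR−mL=-3/2 → turn -1·90°
n=3: pose=(-4,0,E); sL=120/73, sR=24/13; mL=-96/949, mR=-2532/949; mL+mR=-36/13 → advance -1; mR−mL=-2436/949 → turn -1·90°

0 60/41 12/17 264/697 -1002/697 -5 0 S
1 120/169 24/37 192/6253 -6276/6253 -5 1 W
2 3/4 3/2 -3/8 -15/8 -4 1 N
3 120/73 24/13 -96/949 -2532/949 -4 0 E
final -5 0 S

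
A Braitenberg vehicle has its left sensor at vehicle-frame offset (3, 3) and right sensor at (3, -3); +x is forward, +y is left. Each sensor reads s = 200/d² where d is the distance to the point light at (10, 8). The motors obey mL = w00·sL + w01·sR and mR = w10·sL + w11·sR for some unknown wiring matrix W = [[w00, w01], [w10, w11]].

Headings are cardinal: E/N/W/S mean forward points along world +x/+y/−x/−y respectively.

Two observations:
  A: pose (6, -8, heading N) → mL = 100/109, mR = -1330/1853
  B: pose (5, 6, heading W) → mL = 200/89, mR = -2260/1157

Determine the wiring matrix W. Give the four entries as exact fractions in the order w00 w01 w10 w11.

1 0 1/2 -1

obs A: pose=(6,-8,N) → sL=100/109, sR=20/17, mL=100/109, mR=-1330/1853
obs B: pose=(5,6,W) → sL=200/89, sR=40/13, mL=200/89, mR=-2260/1157
sensor matrix S = [[100/109, 20/17], [200/89, 40/13]]; det S = 384000/2143921
solve [mL_A; mL_B] = S·[w00; w01] and [mR_A; mR_B] = S·[w10; w11]:
  w00 = 1, w01 = 0, w10 = 1/2, w11 = -1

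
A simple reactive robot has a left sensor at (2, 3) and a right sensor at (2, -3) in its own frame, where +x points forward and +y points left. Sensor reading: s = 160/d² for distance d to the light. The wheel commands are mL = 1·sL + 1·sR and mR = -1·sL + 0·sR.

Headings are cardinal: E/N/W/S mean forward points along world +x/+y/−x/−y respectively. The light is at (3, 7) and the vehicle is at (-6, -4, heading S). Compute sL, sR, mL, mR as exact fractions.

left sensor world pos  = (-3, -6); dL² = 205
right sensor world pos = (-9, -6); dR² = 313
sL = 160/205 = 32/41
sR = 160/313 = 160/313
mL = 1·sL + 1·sR = 16576/12833
mR = -1·sL + 0·sR = -32/41

32/41 160/313 16576/12833 -32/41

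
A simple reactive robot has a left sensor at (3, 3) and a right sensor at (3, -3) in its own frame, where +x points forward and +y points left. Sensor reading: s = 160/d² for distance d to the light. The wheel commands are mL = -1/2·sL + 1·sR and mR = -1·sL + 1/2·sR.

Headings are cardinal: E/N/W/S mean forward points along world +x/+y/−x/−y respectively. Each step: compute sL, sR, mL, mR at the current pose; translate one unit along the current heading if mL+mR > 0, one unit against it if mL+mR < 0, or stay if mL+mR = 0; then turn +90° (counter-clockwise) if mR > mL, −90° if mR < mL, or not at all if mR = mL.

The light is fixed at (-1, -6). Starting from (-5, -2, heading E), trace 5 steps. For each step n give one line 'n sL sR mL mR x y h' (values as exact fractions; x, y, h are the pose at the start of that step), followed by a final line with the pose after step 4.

n=0: pose=(-5,-2,E); sL=16/5, sR=80; mL=392/5, mR=184/5; mL+mR=576/5 → advance +1; mR−mL=-208/5 → turn -1·90°
n=1: pose=(-4,-2,S); sL=160, sR=160/37; mL=-2800/37, mR=-5840/37; mL+mR=-8640/37 → advance -1; mR−mL=-3040/37 → turn -1·90°
n=2: pose=(-4,-1,W); sL=4, sR=8/5; mL=-2/5, mR=-16/5; mL+mR=-18/5 → advance -1; mR−mL=-14/5 → turn -1·90°
n=3: pose=(-3,-1,N); sL=160/89, sR=32/13; mL=1808/1157, mR=-656/1157; mL+mR=1152/1157 → advance +1; mR−mL=-2464/1157 → turn -1·90°
n=4: pose=(-3,0,E); sL=80/41, sR=16; mL=616/41, mR=248/41; mL+mR=864/41 → advance +1; mR−mL=-368/41 → turn -1·90°

0 16/5 80 392/5 184/5 -5 -2 E
1 160 160/37 -2800/37 -5840/37 -4 -2 S
2 4 8/5 -2/5 -16/5 -4 -1 W
3 160/89 32/13 1808/1157 -656/1157 -3 -1 N
4 80/41 16 616/41 248/41 -3 0 E
final -2 0 S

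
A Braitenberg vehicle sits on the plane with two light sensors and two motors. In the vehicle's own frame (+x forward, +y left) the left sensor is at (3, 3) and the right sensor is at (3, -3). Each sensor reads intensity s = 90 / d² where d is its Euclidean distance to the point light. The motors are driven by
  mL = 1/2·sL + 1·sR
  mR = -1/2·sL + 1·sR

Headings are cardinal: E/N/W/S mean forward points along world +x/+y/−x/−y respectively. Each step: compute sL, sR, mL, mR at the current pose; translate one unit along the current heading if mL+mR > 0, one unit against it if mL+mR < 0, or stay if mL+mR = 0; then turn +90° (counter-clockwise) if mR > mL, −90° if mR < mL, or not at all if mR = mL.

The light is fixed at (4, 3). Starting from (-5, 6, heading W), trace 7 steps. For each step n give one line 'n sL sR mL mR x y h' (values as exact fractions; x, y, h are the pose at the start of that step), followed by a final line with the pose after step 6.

0 5/8 1/2 13/16 3/16 -5 6 W
1 18/41 18/17 891/697 585/697 -6 6 N
2 45/49 9/5 1107/490 657/490 -6 7 E
3 90/37 18/29 1971/1073 -639/1073 -5 7 S
4 5/8 1/2 13/16 3/16 -5 6 W
5 18/41 18/17 891/697 585/697 -6 6 N
6 45/49 9/5 1107/490 657/490 -6 7 E
final -5 7 S

n=0: pose=(-5,6,W); sL=5/8, sR=1/2; mL=13/16, mR=3/16; mL+mR=1 → advance +1; mR−mL=-5/8 → turn -1·90°
n=1: pose=(-6,6,N); sL=18/41, sR=18/17; mL=891/697, mR=585/697; mL+mR=36/17 → advance +1; mR−mL=-18/41 → turn -1·90°
n=2: pose=(-6,7,E); sL=45/49, sR=9/5; mL=1107/490, mR=657/490; mL+mR=18/5 → advance +1; mR−mL=-45/49 → turn -1·90°
n=3: pose=(-5,7,S); sL=90/37, sR=18/29; mL=1971/1073, mR=-639/1073; mL+mR=36/29 → advance +1; mR−mL=-90/37 → turn -1·90°
n=4: pose=(-5,6,W); sL=5/8, sR=1/2; mL=13/16, mR=3/16; mL+mR=1 → advance +1; mR−mL=-5/8 → turn -1·90°
n=5: pose=(-6,6,N); sL=18/41, sR=18/17; mL=891/697, mR=585/697; mL+mR=36/17 → advance +1; mR−mL=-18/41 → turn -1·90°
n=6: pose=(-6,7,E); sL=45/49, sR=9/5; mL=1107/490, mR=657/490; mL+mR=18/5 → advance +1; mR−mL=-45/49 → turn -1·90°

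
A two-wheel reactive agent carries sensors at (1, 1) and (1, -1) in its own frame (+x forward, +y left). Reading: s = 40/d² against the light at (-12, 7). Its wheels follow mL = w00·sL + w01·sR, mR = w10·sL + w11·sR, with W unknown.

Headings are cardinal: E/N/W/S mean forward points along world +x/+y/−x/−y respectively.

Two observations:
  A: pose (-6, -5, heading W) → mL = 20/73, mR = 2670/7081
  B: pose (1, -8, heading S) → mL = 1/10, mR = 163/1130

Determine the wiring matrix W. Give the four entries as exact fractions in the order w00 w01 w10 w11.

0 1 1/2 1

obs A: pose=(-6,-5,W) → sL=20/97, sR=20/73, mL=20/73, mR=2670/7081
obs B: pose=(1,-8,S) → sL=10/113, sR=1/10, mL=1/10, mR=163/1130
sensor matrix S = [[20/97, 20/73], [10/113, 1/10]]; det S = -2902/800153
solve [mL_A; mL_B] = S·[w00; w01] and [mR_A; mR_B] = S·[w10; w11]:
  w00 = 0, w01 = 1, w10 = 1/2, w11 = 1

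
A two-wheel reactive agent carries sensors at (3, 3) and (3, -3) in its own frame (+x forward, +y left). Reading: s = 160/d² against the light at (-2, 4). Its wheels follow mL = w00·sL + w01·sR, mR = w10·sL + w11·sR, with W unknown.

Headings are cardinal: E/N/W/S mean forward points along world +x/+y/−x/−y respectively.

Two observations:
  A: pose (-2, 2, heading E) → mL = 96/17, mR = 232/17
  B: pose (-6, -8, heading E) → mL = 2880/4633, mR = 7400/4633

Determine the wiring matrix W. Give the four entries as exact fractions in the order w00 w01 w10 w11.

1/2 -1/2 1 -1/2

obs A: pose=(-2,2,E) → sL=16, sR=80/17, mL=96/17, mR=232/17
obs B: pose=(-6,-8,E) → sL=80/41, sR=80/113, mL=2880/4633, mR=7400/4633
sensor matrix S = [[16, 80/17], [80/41, 80/113]]; det S = 168960/78761
solve [mL_A; mL_B] = S·[w00; w01] and [mR_A; mR_B] = S·[w10; w11]:
  w00 = 1/2, w01 = -1/2, w10 = 1, w11 = -1/2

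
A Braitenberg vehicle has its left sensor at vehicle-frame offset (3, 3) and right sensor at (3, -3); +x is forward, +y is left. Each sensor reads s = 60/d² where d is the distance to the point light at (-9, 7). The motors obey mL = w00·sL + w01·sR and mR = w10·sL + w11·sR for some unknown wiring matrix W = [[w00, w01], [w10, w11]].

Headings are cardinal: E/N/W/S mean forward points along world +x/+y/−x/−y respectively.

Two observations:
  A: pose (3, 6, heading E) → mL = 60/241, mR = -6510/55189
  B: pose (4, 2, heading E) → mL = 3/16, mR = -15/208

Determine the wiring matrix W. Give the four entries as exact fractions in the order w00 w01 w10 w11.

0 1 1/2 -1

obs A: pose=(3,6,E) → sL=60/229, sR=60/241, mL=60/241, mR=-6510/55189
obs B: pose=(4,2,E) → sL=3/13, sR=3/16, mL=3/16, mR=-15/208
sensor matrix S = [[60/229, 60/241], [3/13, 3/16]]; det S = -23895/2869828
solve [mL_A; mL_B] = S·[w00; w01] and [mR_A; mR_B] = S·[w10; w11]:
  w00 = 0, w01 = 1, w10 = 1/2, w11 = -1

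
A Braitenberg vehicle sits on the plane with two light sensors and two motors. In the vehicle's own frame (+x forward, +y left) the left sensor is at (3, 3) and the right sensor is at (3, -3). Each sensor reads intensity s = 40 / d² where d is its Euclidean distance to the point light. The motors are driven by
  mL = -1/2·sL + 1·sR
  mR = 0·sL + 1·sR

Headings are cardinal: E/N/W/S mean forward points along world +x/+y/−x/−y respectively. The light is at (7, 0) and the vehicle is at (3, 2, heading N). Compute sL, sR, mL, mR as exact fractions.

left sensor world pos  = (0, 5); dL² = 74
right sensor world pos = (6, 5); dR² = 26
sL = 40/74 = 20/37
sR = 40/26 = 20/13
mL = -1/2·sL + 1·sR = 610/481
mR = 0·sL + 1·sR = 20/13

20/37 20/13 610/481 20/13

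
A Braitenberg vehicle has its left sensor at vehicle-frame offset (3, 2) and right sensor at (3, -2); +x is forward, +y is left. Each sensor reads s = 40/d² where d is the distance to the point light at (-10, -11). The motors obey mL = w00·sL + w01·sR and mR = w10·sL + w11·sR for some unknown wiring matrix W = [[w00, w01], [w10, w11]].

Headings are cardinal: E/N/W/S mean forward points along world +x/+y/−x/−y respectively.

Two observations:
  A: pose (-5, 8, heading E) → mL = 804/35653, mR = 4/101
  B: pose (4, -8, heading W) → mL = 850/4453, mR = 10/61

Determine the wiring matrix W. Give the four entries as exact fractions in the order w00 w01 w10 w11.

obs A: pose=(-5,8,E) → sL=8/101, sR=40/353, mL=804/35653, mR=4/101
obs B: pose=(4,-8,W) → sL=20/61, sR=20/73, mL=850/4453, mR=10/61
sensor matrix S = [[8/101, 40/353], [20/61, 20/73]]; det S = -2453120/158762809
solve [mL_A; mL_B] = S·[w00; w01] and [mR_A; mR_B] = S·[w10; w11]:
  w00 = 1, w01 = -1/2, w10 = 1/2, w11 = 0

1 -1/2 1/2 0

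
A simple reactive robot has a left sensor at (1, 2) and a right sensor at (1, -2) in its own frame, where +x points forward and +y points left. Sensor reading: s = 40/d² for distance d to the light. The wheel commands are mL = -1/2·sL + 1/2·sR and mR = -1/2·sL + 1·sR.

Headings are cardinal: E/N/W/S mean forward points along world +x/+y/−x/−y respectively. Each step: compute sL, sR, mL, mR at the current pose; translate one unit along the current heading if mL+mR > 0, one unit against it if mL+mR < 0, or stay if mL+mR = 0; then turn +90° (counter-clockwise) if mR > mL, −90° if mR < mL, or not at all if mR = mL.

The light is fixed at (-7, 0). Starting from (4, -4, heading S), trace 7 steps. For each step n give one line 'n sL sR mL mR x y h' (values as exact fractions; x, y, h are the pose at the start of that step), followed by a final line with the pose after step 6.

n=0: pose=(4,-4,S); sL=20/97, sR=20/53; mL=440/5141, mR=1410/5141; mL+mR=1850/5141 → advance +1; mR−mL=10/53 → turn +1·90°
n=1: pose=(4,-5,E); sL=40/153, sR=40/193; mL=-800/29529, mR=2260/29529; mL+mR=1460/29529 → advance +1; mR−mL=20/193 → turn +1·90°
n=2: pose=(5,-5,N); sL=10/29, sR=10/53; mL=-120/1537, mR=25/1537; mL+mR=-95/1537 → advance -1; mR−mL=5/53 → turn +1·90°
n=3: pose=(5,-6,W); sL=8/37, sR=40/137; mL=192/5069, mR=932/5069; mL+mR=1124/5069 → advance +1; mR−mL=20/137 → turn +1·90°
n=4: pose=(4,-6,S); sL=20/109, sR=4/13; mL=88/1417, mR=306/1417; mL+mR=394/1417 → advance +1; mR−mL=2/13 → turn +1·90°
n=5: pose=(4,-7,E); sL=40/169, sR=8/45; mL=-224/7605, mR=452/7605; mL+mR=76/2535 → advance +1; mR−mL=4/45 → turn +1·90°
n=6: pose=(5,-7,N); sL=5/17, sR=5/29; mL=-30/493, mR=25/986; mL+mR=-35/986 → advance -1; mR−mL=5/58 → turn +1·90°

0 20/97 20/53 440/5141 1410/5141 4 -4 S
1 40/153 40/193 -800/29529 2260/29529 4 -5 E
2 10/29 10/53 -120/1537 25/1537 5 -5 N
3 8/37 40/137 192/5069 932/5069 5 -6 W
4 20/109 4/13 88/1417 306/1417 4 -6 S
5 40/169 8/45 -224/7605 452/7605 4 -7 E
6 5/17 5/29 -30/493 25/986 5 -7 N
final 5 -8 W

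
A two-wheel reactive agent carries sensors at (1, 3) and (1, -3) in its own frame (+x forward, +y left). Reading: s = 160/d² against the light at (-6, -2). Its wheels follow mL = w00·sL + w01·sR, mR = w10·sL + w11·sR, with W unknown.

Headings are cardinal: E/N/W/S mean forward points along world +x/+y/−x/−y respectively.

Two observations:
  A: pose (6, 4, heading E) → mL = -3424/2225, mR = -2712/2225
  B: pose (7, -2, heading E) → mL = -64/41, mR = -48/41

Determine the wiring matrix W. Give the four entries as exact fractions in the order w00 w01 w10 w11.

obs A: pose=(6,4,E) → sL=16/25, sR=80/89, mL=-3424/2225, mR=-2712/2225
obs B: pose=(7,-2,E) → sL=32/41, sR=32/41, mL=-64/41, mR=-48/41
sensor matrix S = [[16/25, 80/89], [32/41, 32/41]]; det S = -18432/91225
solve [mL_A; mL_B] = S·[w00; w01] and [mR_A; mR_B] = S·[w10; w11]:
  w00 = -1, w01 = -1, w10 = -1/2, w11 = -1

-1 -1 -1/2 -1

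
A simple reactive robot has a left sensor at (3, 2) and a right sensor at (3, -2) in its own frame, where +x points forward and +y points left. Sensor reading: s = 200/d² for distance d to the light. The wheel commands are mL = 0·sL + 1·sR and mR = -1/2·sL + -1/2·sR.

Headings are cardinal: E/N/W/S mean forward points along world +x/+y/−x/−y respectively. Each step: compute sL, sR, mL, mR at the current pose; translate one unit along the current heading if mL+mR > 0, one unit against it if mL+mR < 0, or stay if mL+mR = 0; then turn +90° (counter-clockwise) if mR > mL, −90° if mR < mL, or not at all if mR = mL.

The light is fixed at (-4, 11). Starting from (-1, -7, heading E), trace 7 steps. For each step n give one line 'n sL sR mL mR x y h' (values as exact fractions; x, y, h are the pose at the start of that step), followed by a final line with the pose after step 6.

0 50/73 50/109 50/109 -4550/7957 -1 -7 E
1 200/457 200/441 200/441 -89800/201537 -2 -7 S
2 100/221 20/29 20/29 -3660/6409 -2 -8 W
3 200/257 40/53 40/53 -10440/13621 -3 -8 N
4 10/17 2/5 2/5 -42/85 -3 -9 E
5 200/533 200/533 200/533 -200/533 -4 -9 S
6 200/493 200/333 200/333 -82600/164169 -4 -9 W
final -5 -9 N

n=0: pose=(-1,-7,E); sL=50/73, sR=50/109; mL=50/109, mR=-4550/7957; mL+mR=-900/7957 → advance -1; mR−mL=-8200/7957 → turn -1·90°
n=1: pose=(-2,-7,S); sL=200/457, sR=200/441; mL=200/441, mR=-89800/201537; mL+mR=1600/201537 → advance +1; mR−mL=-60400/67179 → turn -1·90°
n=2: pose=(-2,-8,W); sL=100/221, sR=20/29; mL=20/29, mR=-3660/6409; mL+mR=760/6409 → advance +1; mR−mL=-8080/6409 → turn -1·90°
n=3: pose=(-3,-8,N); sL=200/257, sR=40/53; mL=40/53, mR=-10440/13621; mL+mR=-160/13621 → advance -1; mR−mL=-20720/13621 → turn -1·90°
n=4: pose=(-3,-9,E); sL=10/17, sR=2/5; mL=2/5, mR=-42/85; mL+mR=-8/85 → advance -1; mR−mL=-76/85 → turn -1·90°
n=5: pose=(-4,-9,S); sL=200/533, sR=200/533; mL=200/533, mR=-200/533; mL+mR=0 → advance +0; mR−mL=-400/533 → turn -1·90°
n=6: pose=(-4,-9,W); sL=200/493, sR=200/333; mL=200/333, mR=-82600/164169; mL+mR=16000/164169 → advance +1; mR−mL=-60400/54723 → turn -1·90°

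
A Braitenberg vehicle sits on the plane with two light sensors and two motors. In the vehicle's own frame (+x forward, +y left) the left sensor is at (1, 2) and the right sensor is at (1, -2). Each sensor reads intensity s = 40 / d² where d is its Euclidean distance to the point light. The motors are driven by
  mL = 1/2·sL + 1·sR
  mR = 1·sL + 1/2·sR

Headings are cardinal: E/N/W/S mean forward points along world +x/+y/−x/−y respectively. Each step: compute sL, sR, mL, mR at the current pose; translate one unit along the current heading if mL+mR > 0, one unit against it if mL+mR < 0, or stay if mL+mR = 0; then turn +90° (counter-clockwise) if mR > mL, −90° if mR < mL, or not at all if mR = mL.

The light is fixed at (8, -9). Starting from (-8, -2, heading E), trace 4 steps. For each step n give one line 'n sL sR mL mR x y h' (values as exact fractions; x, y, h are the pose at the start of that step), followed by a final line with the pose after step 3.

0 20/153 4/25 862/3825 806/3825 -8 -2 E
1 8/41 8/65 588/2665 684/2665 -7 -2 S
2 2/13 10/53 183/689 171/689 -7 -3 E
3 40/169 40/281 12380/47489 14620/47489 -6 -3 S
final -6 -4 E

n=0: pose=(-8,-2,E); sL=20/153, sR=4/25; mL=862/3825, mR=806/3825; mL+mR=556/1275 → advance +1; mR−mL=-56/3825 → turn -1·90°
n=1: pose=(-7,-2,S); sL=8/41, sR=8/65; mL=588/2665, mR=684/2665; mL+mR=1272/2665 → advance +1; mR−mL=96/2665 → turn +1·90°
n=2: pose=(-7,-3,E); sL=2/13, sR=10/53; mL=183/689, mR=171/689; mL+mR=354/689 → advance +1; mR−mL=-12/689 → turn -1·90°
n=3: pose=(-6,-3,S); sL=40/169, sR=40/281; mL=12380/47489, mR=14620/47489; mL+mR=27000/47489 → advance +1; mR−mL=2240/47489 → turn +1·90°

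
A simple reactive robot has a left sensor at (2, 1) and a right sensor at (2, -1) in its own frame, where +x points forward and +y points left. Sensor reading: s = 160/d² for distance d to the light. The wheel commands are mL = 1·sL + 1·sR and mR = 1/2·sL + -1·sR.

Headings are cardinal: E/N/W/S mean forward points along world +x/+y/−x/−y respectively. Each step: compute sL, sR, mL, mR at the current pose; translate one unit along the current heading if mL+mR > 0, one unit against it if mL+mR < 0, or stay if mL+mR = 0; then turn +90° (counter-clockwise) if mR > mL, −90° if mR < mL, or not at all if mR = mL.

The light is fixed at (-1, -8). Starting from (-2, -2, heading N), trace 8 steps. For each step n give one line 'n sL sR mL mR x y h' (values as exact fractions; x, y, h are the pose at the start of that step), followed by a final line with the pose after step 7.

0 40/17 5/2 165/34 -45/34 -2 -2 N
1 32/13 160/37 3264/481 -1488/481 -2 -1 E
2 80/13 80/13 160/13 -40/13 -1 -1 S
3 160/29 160/53 13120/1537 -400/1537 -1 -2 W
4 40/17 5/2 165/34 -45/34 -2 -2 N
5 32/13 160/37 3264/481 -1488/481 -2 -1 E
6 80/13 80/13 160/13 -40/13 -1 -1 S
7 160/29 160/53 13120/1537 -400/1537 -1 -2 W
final -2 -2 N

n=0: pose=(-2,-2,N); sL=40/17, sR=5/2; mL=165/34, mR=-45/34; mL+mR=60/17 → advance +1; mR−mL=-105/17 → turn -1·90°
n=1: pose=(-2,-1,E); sL=32/13, sR=160/37; mL=3264/481, mR=-1488/481; mL+mR=48/13 → advance +1; mR−mL=-4752/481 → turn -1·90°
n=2: pose=(-1,-1,S); sL=80/13, sR=80/13; mL=160/13, mR=-40/13; mL+mR=120/13 → advance +1; mR−mL=-200/13 → turn -1·90°
n=3: pose=(-1,-2,W); sL=160/29, sR=160/53; mL=13120/1537, mR=-400/1537; mL+mR=240/29 → advance +1; mR−mL=-13520/1537 → turn -1·90°
n=4: pose=(-2,-2,N); sL=40/17, sR=5/2; mL=165/34, mR=-45/34; mL+mR=60/17 → advance +1; mR−mL=-105/17 → turn -1·90°
n=5: pose=(-2,-1,E); sL=32/13, sR=160/37; mL=3264/481, mR=-1488/481; mL+mR=48/13 → advance +1; mR−mL=-4752/481 → turn -1·90°
n=6: pose=(-1,-1,S); sL=80/13, sR=80/13; mL=160/13, mR=-40/13; mL+mR=120/13 → advance +1; mR−mL=-200/13 → turn -1·90°
n=7: pose=(-1,-2,W); sL=160/29, sR=160/53; mL=13120/1537, mR=-400/1537; mL+mR=240/29 → advance +1; mR−mL=-13520/1537 → turn -1·90°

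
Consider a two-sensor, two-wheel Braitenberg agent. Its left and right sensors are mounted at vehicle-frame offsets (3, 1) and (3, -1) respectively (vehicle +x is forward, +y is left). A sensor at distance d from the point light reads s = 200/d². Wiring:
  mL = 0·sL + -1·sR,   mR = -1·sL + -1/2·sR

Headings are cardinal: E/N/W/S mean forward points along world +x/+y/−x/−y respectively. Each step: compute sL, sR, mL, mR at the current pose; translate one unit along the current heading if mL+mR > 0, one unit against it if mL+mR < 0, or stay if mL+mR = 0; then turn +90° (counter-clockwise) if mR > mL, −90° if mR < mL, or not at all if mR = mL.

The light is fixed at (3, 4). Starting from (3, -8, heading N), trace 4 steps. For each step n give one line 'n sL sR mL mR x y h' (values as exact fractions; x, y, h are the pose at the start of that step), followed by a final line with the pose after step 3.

0 100/41 100/41 -100/41 -150/41 3 -8 N
1 200/153 40/41 -40/41 -11260/6273 3 -9 E
2 25/32 10/13 -10/13 -485/416 2 -9 S
3 40/37 200/137 -200/137 -9180/5069 2 -8 W
final 3 -8 N

n=0: pose=(3,-8,N); sL=100/41, sR=100/41; mL=-100/41, mR=-150/41; mL+mR=-250/41 → advance -1; mR−mL=-50/41 → turn -1·90°
n=1: pose=(3,-9,E); sL=200/153, sR=40/41; mL=-40/41, mR=-11260/6273; mL+mR=-17380/6273 → advance -1; mR−mL=-5140/6273 → turn -1·90°
n=2: pose=(2,-9,S); sL=25/32, sR=10/13; mL=-10/13, mR=-485/416; mL+mR=-805/416 → advance -1; mR−mL=-165/416 → turn -1·90°
n=3: pose=(2,-8,W); sL=40/37, sR=200/137; mL=-200/137, mR=-9180/5069; mL+mR=-16580/5069 → advance -1; mR−mL=-1780/5069 → turn -1·90°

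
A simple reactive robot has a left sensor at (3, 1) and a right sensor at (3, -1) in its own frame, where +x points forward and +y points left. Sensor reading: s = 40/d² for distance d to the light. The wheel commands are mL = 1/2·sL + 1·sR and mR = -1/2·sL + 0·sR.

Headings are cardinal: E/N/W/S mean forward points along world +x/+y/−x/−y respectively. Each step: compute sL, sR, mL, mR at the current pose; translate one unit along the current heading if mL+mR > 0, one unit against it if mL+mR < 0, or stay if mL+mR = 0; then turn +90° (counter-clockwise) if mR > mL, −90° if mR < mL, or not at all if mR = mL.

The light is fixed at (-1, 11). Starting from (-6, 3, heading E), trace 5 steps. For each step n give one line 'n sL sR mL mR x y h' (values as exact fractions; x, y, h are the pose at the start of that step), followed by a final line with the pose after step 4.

0 40/53 8/17 764/901 -20/53 -6 3 E
1 4/13 20/73 406/949 -2/13 -5 3 S
2 40/149 40/113 8220/16837 -20/149 -5 2 W
3 5/9 10/13 245/234 -5/18 -6 2 N
4 40/53 8/17 764/901 -20/53 -6 3 E
final -5 3 S

n=0: pose=(-6,3,E); sL=40/53, sR=8/17; mL=764/901, mR=-20/53; mL+mR=8/17 → advance +1; mR−mL=-1104/901 → turn -1·90°
n=1: pose=(-5,3,S); sL=4/13, sR=20/73; mL=406/949, mR=-2/13; mL+mR=20/73 → advance +1; mR−mL=-552/949 → turn -1·90°
n=2: pose=(-5,2,W); sL=40/149, sR=40/113; mL=8220/16837, mR=-20/149; mL+mR=40/113 → advance +1; mR−mL=-10480/16837 → turn -1·90°
n=3: pose=(-6,2,N); sL=5/9, sR=10/13; mL=245/234, mR=-5/18; mL+mR=10/13 → advance +1; mR−mL=-155/117 → turn -1·90°
n=4: pose=(-6,3,E); sL=40/53, sR=8/17; mL=764/901, mR=-20/53; mL+mR=8/17 → advance +1; mR−mL=-1104/901 → turn -1·90°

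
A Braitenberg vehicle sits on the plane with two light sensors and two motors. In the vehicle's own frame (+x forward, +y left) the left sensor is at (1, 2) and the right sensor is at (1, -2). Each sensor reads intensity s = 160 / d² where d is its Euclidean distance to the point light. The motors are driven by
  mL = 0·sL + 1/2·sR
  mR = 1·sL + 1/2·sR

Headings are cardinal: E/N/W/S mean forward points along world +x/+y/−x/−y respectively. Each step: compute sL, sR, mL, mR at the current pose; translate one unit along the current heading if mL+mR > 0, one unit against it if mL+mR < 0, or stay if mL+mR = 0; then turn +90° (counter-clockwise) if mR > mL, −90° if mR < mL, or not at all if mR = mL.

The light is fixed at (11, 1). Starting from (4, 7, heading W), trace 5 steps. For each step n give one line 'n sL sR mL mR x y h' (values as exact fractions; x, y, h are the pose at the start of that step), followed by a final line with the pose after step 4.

n=0: pose=(4,7,W); sL=2, sR=5/4; mL=5/8, mR=21/8; mL+mR=13/4 → advance +1; mR−mL=2 → turn +1·90°
n=1: pose=(3,7,S); sL=160/61, sR=32/25; mL=16/25, mR=4976/1525; mL+mR=5952/1525 → advance +1; mR−mL=160/61 → turn +1·90°
n=2: pose=(3,6,E); sL=80/49, sR=80/29; mL=40/29, mR=4280/1421; mL+mR=6240/1421 → advance +1; mR−mL=80/49 → turn +1·90°
n=3: pose=(4,6,N); sL=160/117, sR=160/61; mL=80/61, mR=19120/7137; mL+mR=28480/7137 → advance +1; mR−mL=160/117 → turn +1·90°
n=4: pose=(4,7,W); sL=2, sR=5/4; mL=5/8, mR=21/8; mL+mR=13/4 → advance +1; mR−mL=2 → turn +1·90°

0 2 5/4 5/8 21/8 4 7 W
1 160/61 32/25 16/25 4976/1525 3 7 S
2 80/49 80/29 40/29 4280/1421 3 6 E
3 160/117 160/61 80/61 19120/7137 4 6 N
4 2 5/4 5/8 21/8 4 7 W
final 3 7 S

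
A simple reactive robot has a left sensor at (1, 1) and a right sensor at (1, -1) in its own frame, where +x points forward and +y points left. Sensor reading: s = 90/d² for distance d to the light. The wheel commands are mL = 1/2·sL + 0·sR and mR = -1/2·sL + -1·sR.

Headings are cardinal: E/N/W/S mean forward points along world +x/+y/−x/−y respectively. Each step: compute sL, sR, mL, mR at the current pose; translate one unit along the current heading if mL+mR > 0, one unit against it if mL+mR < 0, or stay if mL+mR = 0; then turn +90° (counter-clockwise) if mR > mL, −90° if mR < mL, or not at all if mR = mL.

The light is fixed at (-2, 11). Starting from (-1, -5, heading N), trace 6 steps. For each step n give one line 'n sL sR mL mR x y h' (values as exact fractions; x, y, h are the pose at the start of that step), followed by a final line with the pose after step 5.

n=0: pose=(-1,-5,N); sL=2/5, sR=90/229; mL=1/5, mR=-679/1145; mL+mR=-90/229 → advance -1; mR−mL=-908/1145 → turn -1·90°
n=1: pose=(-1,-6,E); sL=9/26, sR=45/164; mL=9/52, mR=-477/1066; mL+mR=-45/164 → advance -1; mR−mL=-1323/2132 → turn -1·90°
n=2: pose=(-2,-6,S); sL=18/65, sR=18/65; mL=9/65, mR=-27/65; mL+mR=-18/65 → advance -1; mR−mL=-36/65 → turn -1·90°
n=3: pose=(-2,-5,W); sL=9/29, sR=45/113; mL=9/58, mR=-3627/6554; mL+mR=-45/113 → advance -1; mR−mL=-2322/3277 → turn -1·90°
n=4: pose=(-1,-5,N); sL=2/5, sR=90/229; mL=1/5, mR=-679/1145; mL+mR=-90/229 → advance -1; mR−mL=-908/1145 → turn -1·90°
n=5: pose=(-1,-6,E); sL=9/26, sR=45/164; mL=9/52, mR=-477/1066; mL+mR=-45/164 → advance -1; mR−mL=-1323/2132 → turn -1·90°

0 2/5 90/229 1/5 -679/1145 -1 -5 N
1 9/26 45/164 9/52 -477/1066 -1 -6 E
2 18/65 18/65 9/65 -27/65 -2 -6 S
3 9/29 45/113 9/58 -3627/6554 -2 -5 W
4 2/5 90/229 1/5 -679/1145 -1 -5 N
5 9/26 45/164 9/52 -477/1066 -1 -6 E
final -2 -6 S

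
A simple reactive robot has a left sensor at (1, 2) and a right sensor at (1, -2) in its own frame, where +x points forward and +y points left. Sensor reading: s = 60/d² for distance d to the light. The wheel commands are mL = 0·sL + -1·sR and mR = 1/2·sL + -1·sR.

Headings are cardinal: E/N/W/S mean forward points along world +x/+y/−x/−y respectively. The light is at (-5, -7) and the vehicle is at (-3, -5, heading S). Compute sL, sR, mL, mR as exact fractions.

60/17 60 -60 -990/17

left sensor world pos  = (-1, -6); dL² = 17
right sensor world pos = (-5, -6); dR² = 1
sL = 60/17 = 60/17
sR = 60/1 = 60
mL = 0·sL + -1·sR = -60
mR = 1/2·sL + -1·sR = -990/17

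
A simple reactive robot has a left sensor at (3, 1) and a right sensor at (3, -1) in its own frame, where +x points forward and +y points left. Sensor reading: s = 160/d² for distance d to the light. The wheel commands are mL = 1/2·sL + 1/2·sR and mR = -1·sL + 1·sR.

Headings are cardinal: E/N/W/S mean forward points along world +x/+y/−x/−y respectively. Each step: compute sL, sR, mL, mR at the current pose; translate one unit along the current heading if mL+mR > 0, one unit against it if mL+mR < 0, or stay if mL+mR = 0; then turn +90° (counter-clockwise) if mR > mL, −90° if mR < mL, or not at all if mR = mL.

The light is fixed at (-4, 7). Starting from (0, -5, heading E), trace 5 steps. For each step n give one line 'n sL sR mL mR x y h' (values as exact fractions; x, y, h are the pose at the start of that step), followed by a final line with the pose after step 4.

n=0: pose=(0,-5,E); sL=16/17, sR=80/109; mL=1552/1853, mR=-384/1853; mL+mR=1168/1853 → advance +1; mR−mL=-1936/1853 → turn -1·90°
n=1: pose=(1,-5,S); sL=160/261, sR=160/241; mL=40160/62901, mR=3200/62901; mL+mR=43360/62901 → advance +1; mR−mL=-12320/20967 → turn -1·90°
n=2: pose=(1,-6,W); sL=4/5, sR=40/37; mL=174/185, mR=52/185; mL+mR=226/185 → advance +1; mR−mL=-122/185 → turn -1·90°
n=3: pose=(0,-6,N); sL=160/109, sR=32/25; mL=3744/2725, mR=-512/2725; mL+mR=3232/2725 → advance +1; mR−mL=-4256/2725 → turn -1·90°
n=4: pose=(0,-5,E); sL=16/17, sR=80/109; mL=1552/1853, mR=-384/1853; mL+mR=1168/1853 → advance +1; mR−mL=-1936/1853 → turn -1·90°

0 16/17 80/109 1552/1853 -384/1853 0 -5 E
1 160/261 160/241 40160/62901 3200/62901 1 -5 S
2 4/5 40/37 174/185 52/185 1 -6 W
3 160/109 32/25 3744/2725 -512/2725 0 -6 N
4 16/17 80/109 1552/1853 -384/1853 0 -5 E
final 1 -5 S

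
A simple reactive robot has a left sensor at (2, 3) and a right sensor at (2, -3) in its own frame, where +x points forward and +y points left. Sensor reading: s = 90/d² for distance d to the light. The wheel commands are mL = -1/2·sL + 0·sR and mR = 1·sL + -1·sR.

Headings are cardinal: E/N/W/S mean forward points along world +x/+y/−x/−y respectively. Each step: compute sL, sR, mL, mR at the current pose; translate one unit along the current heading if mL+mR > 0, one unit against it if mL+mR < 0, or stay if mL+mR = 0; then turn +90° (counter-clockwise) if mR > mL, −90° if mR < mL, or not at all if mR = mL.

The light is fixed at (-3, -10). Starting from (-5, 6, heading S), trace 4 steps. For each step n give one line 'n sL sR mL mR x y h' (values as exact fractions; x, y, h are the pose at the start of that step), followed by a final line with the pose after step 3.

0 90/197 90/221 -45/197 2160/43537 -5 6 S
1 9/40 45/98 -9/80 -459/1960 -5 7 E
2 2/5 10/29 -1/5 8/145 -6 7 S
3 45/221 45/113 -45/442 -4860/24973 -6 8 E
final -7 8 S

n=0: pose=(-5,6,S); sL=90/197, sR=90/221; mL=-45/197, mR=2160/43537; mL+mR=-7785/43537 → advance -1; mR−mL=12105/43537 → turn +1·90°
n=1: pose=(-5,7,E); sL=9/40, sR=45/98; mL=-9/80, mR=-459/1960; mL+mR=-1359/3920 → advance -1; mR−mL=-477/3920 → turn -1·90°
n=2: pose=(-6,7,S); sL=2/5, sR=10/29; mL=-1/5, mR=8/145; mL+mR=-21/145 → advance -1; mR−mL=37/145 → turn +1·90°
n=3: pose=(-6,8,E); sL=45/221, sR=45/113; mL=-45/442, mR=-4860/24973; mL+mR=-14805/49946 → advance -1; mR−mL=-4635/49946 → turn -1·90°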